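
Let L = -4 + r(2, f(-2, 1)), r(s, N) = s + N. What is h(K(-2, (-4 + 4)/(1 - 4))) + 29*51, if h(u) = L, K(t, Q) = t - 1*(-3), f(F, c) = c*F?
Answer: 1475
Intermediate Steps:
f(F, c) = F*c
r(s, N) = N + s
K(t, Q) = 3 + t (K(t, Q) = t + 3 = 3 + t)
L = -4 (L = -4 + (-2*1 + 2) = -4 + (-2 + 2) = -4 + 0 = -4)
h(u) = -4
h(K(-2, (-4 + 4)/(1 - 4))) + 29*51 = -4 + 29*51 = -4 + 1479 = 1475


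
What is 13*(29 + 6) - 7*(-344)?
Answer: 2863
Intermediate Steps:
13*(29 + 6) - 7*(-344) = 13*35 - 1*(-2408) = 455 + 2408 = 2863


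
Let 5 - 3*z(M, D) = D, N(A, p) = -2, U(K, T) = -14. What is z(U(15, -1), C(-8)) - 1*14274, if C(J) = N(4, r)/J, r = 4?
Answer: -171269/12 ≈ -14272.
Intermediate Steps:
C(J) = -2/J
z(M, D) = 5/3 - D/3
z(U(15, -1), C(-8)) - 1*14274 = (5/3 - (-2)/(3*(-8))) - 1*14274 = (5/3 - (-2)*(-1)/(3*8)) - 14274 = (5/3 - ⅓*¼) - 14274 = (5/3 - 1/12) - 14274 = 19/12 - 14274 = -171269/12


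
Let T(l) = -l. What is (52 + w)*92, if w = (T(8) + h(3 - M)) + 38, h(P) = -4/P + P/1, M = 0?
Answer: 23092/3 ≈ 7697.3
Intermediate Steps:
h(P) = P - 4/P (h(P) = -4/P + P*1 = -4/P + P = P - 4/P)
w = 95/3 (w = (-1*8 + ((3 - 1*0) - 4/(3 - 1*0))) + 38 = (-8 + ((3 + 0) - 4/(3 + 0))) + 38 = (-8 + (3 - 4/3)) + 38 = (-8 + 5/3) + 38 = -19/3 + 38 = 95/3 ≈ 31.667)
(52 + w)*92 = (52 + 95/3)*92 = (251/3)*92 = 23092/3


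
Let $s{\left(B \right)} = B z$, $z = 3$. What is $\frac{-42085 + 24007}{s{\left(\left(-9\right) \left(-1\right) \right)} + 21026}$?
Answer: $- \frac{18078}{21053} \approx -0.85869$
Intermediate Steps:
$s{\left(B \right)} = 3 B$ ($s{\left(B \right)} = B 3 = 3 B$)
$\frac{-42085 + 24007}{s{\left(\left(-9\right) \left(-1\right) \right)} + 21026} = \frac{-42085 + 24007}{3 \left(\left(-9\right) \left(-1\right)\right) + 21026} = - \frac{18078}{3 \cdot 9 + 21026} = - \frac{18078}{27 + 21026} = - \frac{18078}{21053}$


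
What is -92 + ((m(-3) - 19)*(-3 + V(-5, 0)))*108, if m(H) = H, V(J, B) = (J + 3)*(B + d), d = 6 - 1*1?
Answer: 30796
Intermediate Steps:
d = 5 (d = 6 - 1 = 5)
V(J, B) = (3 + J)*(5 + B) (V(J, B) = (J + 3)*(B + 5) = (3 + J)*(5 + B))
-92 + ((m(-3) - 19)*(-3 + V(-5, 0)))*108 = -92 + ((-3 - 19)*(-3 + (15 + 3*0 + 5*(-5) + 0*(-5))))*108 = -92 - 22*(-3 + (15 + 0 - 25 + 0))*108 = -92 - 22*(-3 - 10)*108 = -92 - 22*(-13)*108 = -92 + 286*108 = -92 + 30888 = 30796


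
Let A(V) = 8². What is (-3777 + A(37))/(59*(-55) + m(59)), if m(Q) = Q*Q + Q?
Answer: -3713/295 ≈ -12.586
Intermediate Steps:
m(Q) = Q + Q² (m(Q) = Q² + Q = Q + Q²)
A(V) = 64
(-3777 + A(37))/(59*(-55) + m(59)) = (-3777 + 64)/(59*(-55) + 59*(1 + 59)) = -3713/(-3245 + 59*60) = -3713/(-3245 + 3540) = -3713/295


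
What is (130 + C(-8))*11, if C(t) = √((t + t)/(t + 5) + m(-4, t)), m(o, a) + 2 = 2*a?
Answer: 1430 + 11*I*√114/3 ≈ 1430.0 + 39.149*I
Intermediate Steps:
m(o, a) = -2 + 2*a
C(t) = √(-2 + 2*t + 2*t/(5 + t)) (C(t) = √((t + t)/(t + 5) + (-2 + 2*t)) = √((2*t)/(5 + t) + (-2 + 2*t)) = √(2*t/(5 + t) + (-2 + 2*t)) = √(-2 + 2*t + 2*t/(5 + t)))
(130 + C(-8))*11 = (130 + √2*√(-1 - 8 - 8/(5 - 8)))*11 = (130 + √2*√(-1 - 8 - 8/(-3)))*11 = (130 + √2*√(-1 - 8 - 8*(-⅓)))*11 = (130 + √2*√(-1 - 8 + 8/3))*11 = (130 + √2*√(-19/3))*11 = (130 + √2*(I*√57/3))*11 = (130 + I*√114/3)*11 = 1430 + 11*I*√114/3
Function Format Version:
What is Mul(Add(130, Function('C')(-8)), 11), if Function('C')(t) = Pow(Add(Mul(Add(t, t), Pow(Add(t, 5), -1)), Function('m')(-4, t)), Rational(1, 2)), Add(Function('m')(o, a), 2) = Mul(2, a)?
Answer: Add(1430, Mul(Rational(11, 3), I, Pow(114, Rational(1, 2)))) ≈ Add(1430.0, Mul(39.149, I))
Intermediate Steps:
Function('m')(o, a) = Add(-2, Mul(2, a))
Function('C')(t) = Pow(Add(-2, Mul(2, t), Mul(2, t, Pow(Add(5, t), -1))), Rational(1, 2)) (Function('C')(t) = Pow(Add(Mul(Add(t, t), Pow(Add(t, 5), -1)), Add(-2, Mul(2, t))), Rational(1, 2)) = Pow(Add(Mul(Mul(2, t), Pow(Add(5, t), -1)), Add(-2, Mul(2, t))), Rational(1, 2)) = Pow(Add(Mul(2, t, Pow(Add(5, t), -1)), Add(-2, Mul(2, t))), Rational(1, 2)) = Pow(Add(-2, Mul(2, t), Mul(2, t, Pow(Add(5, t), -1))), Rational(1, 2)))
Mul(Add(130, Function('C')(-8)), 11) = Mul(Add(130, Mul(Pow(2, Rational(1, 2)), Pow(Add(-1, -8, Mul(-8, Pow(Add(5, -8), -1))), Rational(1, 2)))), 11) = Mul(Add(130, Mul(Pow(2, Rational(1, 2)), Pow(Add(-1, -8, Mul(-8, Pow(-3, -1))), Rational(1, 2)))), 11) = Mul(Add(130, Mul(Pow(2, Rational(1, 2)), Pow(Add(-1, -8, Mul(-8, Rational(-1, 3))), Rational(1, 2)))), 11) = Mul(Add(130, Mul(Pow(2, Rational(1, 2)), Pow(Add(-1, -8, Rational(8, 3)), Rational(1, 2)))), 11) = Mul(Add(130, Mul(Pow(2, Rational(1, 2)), Pow(Rational(-19, 3), Rational(1, 2)))), 11) = Mul(Add(130, Mul(Pow(2, Rational(1, 2)), Mul(Rational(1, 3), I, Pow(57, Rational(1, 2))))), 11) = Mul(Add(130, Mul(Rational(1, 3), I, Pow(114, Rational(1, 2)))), 11) = Add(1430, Mul(Rational(11, 3), I, Pow(114, Rational(1, 2))))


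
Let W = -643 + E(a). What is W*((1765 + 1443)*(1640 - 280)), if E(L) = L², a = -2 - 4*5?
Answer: -693697920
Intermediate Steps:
a = -22 (a = -2 - 20 = -22)
W = -159 (W = -643 + (-22)² = -643 + 484 = -159)
W*((1765 + 1443)*(1640 - 280)) = -159*(1765 + 1443)*(1640 - 280) = -510072*1360 = -159*4362880 = -693697920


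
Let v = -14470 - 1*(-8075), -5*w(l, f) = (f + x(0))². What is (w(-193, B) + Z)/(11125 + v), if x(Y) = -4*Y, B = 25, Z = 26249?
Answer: 13062/2365 ≈ 5.5230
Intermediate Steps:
w(l, f) = -f²/5 (w(l, f) = -(f - 4*0)²/5 = -(f + 0)²/5 = -f²/5)
v = -6395 (v = -14470 + 8075 = -6395)
(w(-193, B) + Z)/(11125 + v) = (-⅕*25² + 26249)/(11125 - 6395) = (-⅕*625 + 26249)/4730 = (-125 + 26249)*(1/4730) = 26124*(1/4730) = 13062/2365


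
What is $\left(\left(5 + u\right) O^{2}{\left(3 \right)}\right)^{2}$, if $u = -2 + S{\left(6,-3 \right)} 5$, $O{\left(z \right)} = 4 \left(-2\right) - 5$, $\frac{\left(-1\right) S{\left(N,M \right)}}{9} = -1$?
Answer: $65804544$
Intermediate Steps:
$S{\left(N,M \right)} = 9$ ($S{\left(N,M \right)} = \left(-9\right) \left(-1\right) = 9$)
$O{\left(z \right)} = -13$ ($O{\left(z \right)} = -8 - 5 = -13$)
$u = 43$ ($u = -2 + 9 \cdot 5 = -2 + 45 = 43$)
$\left(\left(5 + u\right) O^{2}{\left(3 \right)}\right)^{2} = \left(\left(5 + 43\right) \left(-13\right)^{2}\right)^{2} = \left(48 \cdot 169\right)^{2} = 8112^{2} = 65804544$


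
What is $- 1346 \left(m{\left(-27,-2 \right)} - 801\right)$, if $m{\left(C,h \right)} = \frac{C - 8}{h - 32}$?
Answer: $\frac{18304927}{17} \approx 1.0768 \cdot 10^{6}$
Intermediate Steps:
$m{\left(C,h \right)} = \frac{-8 + C}{-32 + h}$
$- 1346 \left(m{\left(-27,-2 \right)} - 801\right) = - 1346 \left(\frac{-8 - 27}{-32 - 2} - 801\right) = - 1346 \left(\frac{1}{-34} \left(-35\right) - 801\right) = - 1346 \left(\left(- \frac{1}{34}\right) \left(-35\right) - 801\right) = - 1346 \left(\frac{35}{34} - 801\right) = \left(-1346\right) \left(- \frac{27199}{34}\right) = \frac{18304927}{17}$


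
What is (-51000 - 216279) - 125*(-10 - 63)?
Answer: -258154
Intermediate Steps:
(-51000 - 216279) - 125*(-10 - 63) = -267279 - 125*(-73) = -267279 + 9125 = -258154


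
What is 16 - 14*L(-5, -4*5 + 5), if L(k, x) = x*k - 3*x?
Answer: -1664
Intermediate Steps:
L(k, x) = -3*x + k*x (L(k, x) = k*x - 3*x = -3*x + k*x)
16 - 14*L(-5, -4*5 + 5) = 16 - 14*(-4*5 + 5)*(-3 - 5) = 16 - 14*(-20 + 5)*(-8) = 16 - (-210)*(-8) = 16 - 14*120 = 16 - 1680 = -1664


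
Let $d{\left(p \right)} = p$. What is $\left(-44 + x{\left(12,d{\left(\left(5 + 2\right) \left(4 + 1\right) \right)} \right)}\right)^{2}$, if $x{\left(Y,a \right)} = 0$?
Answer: $1936$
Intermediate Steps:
$\left(-44 + x{\left(12,d{\left(\left(5 + 2\right) \left(4 + 1\right) \right)} \right)}\right)^{2} = \left(-44 + 0\right)^{2} = \left(-44\right)^{2} = 1936$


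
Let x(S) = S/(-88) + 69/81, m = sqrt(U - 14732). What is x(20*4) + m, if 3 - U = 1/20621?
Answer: -17/297 + I*sqrt(6263148486910)/20621 ≈ -0.057239 + 121.36*I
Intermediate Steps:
U = 61862/20621 (U = 3 - 1/20621 = 61862/20621 ≈ 3.0000)
m = I*sqrt(6263148486910)/20621 (m = sqrt(61862/20621 - 14732) = sqrt(-303726710/20621) = I*sqrt(6263148486910)/20621 ≈ 121.36*I)
x(S) = 23/27 - S/88 (x(S) = S*(-1/88) + 69*(1/81) = -S/88 + 23/27 = 23/27 - S/88)
x(20*4) + m = (23/27 - 5*4/22) + I*sqrt(6263148486910)/20621 = (23/27 - 1/88*80) + I*sqrt(6263148486910)/20621 = (23/27 - 10/11) + I*sqrt(6263148486910)/20621 = -17/297 + I*sqrt(6263148486910)/20621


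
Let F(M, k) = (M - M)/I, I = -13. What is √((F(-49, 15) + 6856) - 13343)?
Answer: I*√6487 ≈ 80.542*I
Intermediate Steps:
F(M, k) = 0 (F(M, k) = (M - M)/(-13) = 0*(-1/13) = 0)
√((F(-49, 15) + 6856) - 13343) = √((0 + 6856) - 13343) = √(6856 - 13343) = √(-6487) = I*√6487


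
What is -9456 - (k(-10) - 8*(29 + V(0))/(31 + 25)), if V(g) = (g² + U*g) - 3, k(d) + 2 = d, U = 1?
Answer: -66082/7 ≈ -9440.3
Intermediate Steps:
k(d) = -2 + d
V(g) = -3 + g + g² (V(g) = (g² + 1*g) - 3 = (g² + g) - 3 = (g + g²) - 3 = -3 + g + g²)
-9456 - (k(-10) - 8*(29 + V(0))/(31 + 25)) = -9456 - ((-2 - 10) - 8*(29 + (-3 + 0 + 0²))/(31 + 25)) = -9456 - (-12 - 8*(29 + (-3 + 0 + 0))/56) = -9456 - (-12 - 8*(29 - 3)/56) = -9456 - (-12 - 208/56) = -9456 - (-12 - 8*13/28) = -9456 - (-12 - 26/7) = -9456 - 1*(-110/7) = -9456 + 110/7 = -66082/7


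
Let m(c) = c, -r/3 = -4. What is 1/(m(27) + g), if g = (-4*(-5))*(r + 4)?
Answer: 1/347 ≈ 0.0028818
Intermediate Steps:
r = 12 (r = -3*(-4) = 12)
g = 320 (g = (-4*(-5))*(12 + 4) = 20*16 = 320)
1/(m(27) + g) = 1/(27 + 320) = 1/347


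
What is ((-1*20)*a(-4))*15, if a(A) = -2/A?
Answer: -150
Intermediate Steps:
((-1*20)*a(-4))*15 = ((-1*20)*(-2/(-4)))*15 = -(-40)*(-1)/4*15 = -20*½*15 = -10*15 = -150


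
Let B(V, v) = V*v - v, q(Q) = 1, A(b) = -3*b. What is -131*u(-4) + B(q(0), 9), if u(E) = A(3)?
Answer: 1179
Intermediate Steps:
u(E) = -9 (u(E) = -3*3 = -9)
B(V, v) = -v + V*v
-131*u(-4) + B(q(0), 9) = -131*(-9) + 9*(-1 + 1) = 1179 + 9*0 = 1179 + 0 = 1179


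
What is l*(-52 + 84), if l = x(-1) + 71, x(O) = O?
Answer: 2240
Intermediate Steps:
l = 70 (l = -1 + 71 = 70)
l*(-52 + 84) = 70*(-52 + 84) = 70*32 = 2240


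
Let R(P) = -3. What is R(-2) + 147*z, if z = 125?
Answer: 18372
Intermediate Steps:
R(-2) + 147*z = -3 + 147*125 = -3 + 18375 = 18372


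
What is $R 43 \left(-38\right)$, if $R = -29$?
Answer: $47386$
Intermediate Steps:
$R 43 \left(-38\right) = \left(-29\right) 43 \left(-38\right) = \left(-1247\right) \left(-38\right) = 47386$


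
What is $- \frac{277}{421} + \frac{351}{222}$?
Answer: $\frac{28759}{31154} \approx 0.92312$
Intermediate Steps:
$- \frac{277}{421} + \frac{351}{222} = \left(-277\right) \frac{1}{421} + 351 \cdot \frac{1}{222} = - \frac{277}{421} + \frac{117}{74} = \frac{28759}{31154}$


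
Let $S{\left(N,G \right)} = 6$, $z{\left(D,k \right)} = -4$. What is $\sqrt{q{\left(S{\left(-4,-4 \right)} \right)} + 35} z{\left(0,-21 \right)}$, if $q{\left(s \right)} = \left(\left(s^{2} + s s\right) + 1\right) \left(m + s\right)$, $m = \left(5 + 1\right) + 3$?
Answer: $- 4 \sqrt{1130} \approx -134.46$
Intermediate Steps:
$m = 9$ ($m = 6 + 3 = 9$)
$q{\left(s \right)} = \left(1 + 2 s^{2}\right) \left(9 + s\right)$ ($q{\left(s \right)} = \left(\left(s^{2} + s s\right) + 1\right) \left(9 + s\right) = \left(\left(s^{2} + s^{2}\right) + 1\right) \left(9 + s\right) = \left(2 s^{2} + 1\right) \left(9 + s\right) = \left(1 + 2 s^{2}\right) \left(9 + s\right)$)
$\sqrt{q{\left(S{\left(-4,-4 \right)} \right)} + 35} z{\left(0,-21 \right)} = \sqrt{\left(9 + 6 + 2 \cdot 6^{3} + 18 \cdot 6^{2}\right) + 35} \left(-4\right) = \sqrt{\left(9 + 6 + 2 \cdot 216 + 18 \cdot 36\right) + 35} \left(-4\right) = \sqrt{\left(9 + 6 + 432 + 648\right) + 35} \left(-4\right) = \sqrt{1095 + 35} \left(-4\right) = \sqrt{1130} \left(-4\right) = - 4 \sqrt{1130}$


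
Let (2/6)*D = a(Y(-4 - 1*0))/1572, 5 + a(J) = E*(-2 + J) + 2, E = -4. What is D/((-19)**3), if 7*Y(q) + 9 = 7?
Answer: -43/25158812 ≈ -1.7091e-6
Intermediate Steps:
Y(q) = -2/7 (Y(q) = -9/7 + (1/7)*7 = -9/7 + 1 = -2/7)
a(J) = 5 - 4*J (a(J) = -5 + (-4*(-2 + J) + 2) = -5 + ((8 - 4*J) + 2) = -5 + (10 - 4*J) = 5 - 4*J)
D = 43/3668 (D = 3*((5 - 4*(-2/7))/1572) = 3*((5 + 8/7)*(1/1572)) = 3*((43/7)*(1/1572)) = 3*(43/11004) = 43/3668 ≈ 0.011723)
D/((-19)**3) = 43/(3668*((-19)**3)) = (43/3668)/(-6859) = (43/3668)*(-1/6859) = -43/25158812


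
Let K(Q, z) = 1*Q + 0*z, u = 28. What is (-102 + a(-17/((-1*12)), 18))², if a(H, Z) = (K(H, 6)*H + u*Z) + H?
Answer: 3408341161/20736 ≈ 1.6437e+5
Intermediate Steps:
K(Q, z) = Q (K(Q, z) = Q + 0 = Q)
a(H, Z) = H + H² + 28*Z (a(H, Z) = (H*H + 28*Z) + H = (H² + 28*Z) + H = H + H² + 28*Z)
(-102 + a(-17/((-1*12)), 18))² = (-102 + (-17/((-1*12)) + (-17/((-1*12)))² + 28*18))² = (-102 + (-17/(-12) + (-17/(-12))² + 504))² = (-102 + (-17*(-1/12) + (-17*(-1/12))² + 504))² = (-102 + (17/12 + (17/12)² + 504))² = (-102 + (17/12 + 289/144 + 504))² = (-102 + 73069/144)² = (58381/144)² = 3408341161/20736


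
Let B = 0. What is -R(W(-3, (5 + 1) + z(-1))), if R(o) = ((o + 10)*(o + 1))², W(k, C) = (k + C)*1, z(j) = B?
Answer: -2704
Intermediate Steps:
z(j) = 0
W(k, C) = C + k (W(k, C) = (C + k)*1 = C + k)
R(o) = (1 + o)²*(10 + o)² (R(o) = ((10 + o)*(1 + o))² = ((1 + o)*(10 + o))² = (1 + o)²*(10 + o)²)
-R(W(-3, (5 + 1) + z(-1))) = -(1 + (((5 + 1) + 0) - 3))²*(10 + (((5 + 1) + 0) - 3))² = -(1 + ((6 + 0) - 3))²*(10 + ((6 + 0) - 3))² = -(1 + (6 - 3))²*(10 + (6 - 3))² = -(1 + 3)²*(10 + 3)² = -4²*13² = -16*169 = -1*2704 = -2704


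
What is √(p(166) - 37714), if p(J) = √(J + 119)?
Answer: √(-37714 + √285) ≈ 194.16*I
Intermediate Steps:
p(J) = √(119 + J)
√(p(166) - 37714) = √(√(119 + 166) - 37714) = √(√285 - 37714) = √(-37714 + √285)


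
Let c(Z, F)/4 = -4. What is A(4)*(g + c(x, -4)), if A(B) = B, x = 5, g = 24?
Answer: 32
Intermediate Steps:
c(Z, F) = -16 (c(Z, F) = 4*(-4) = -16)
A(4)*(g + c(x, -4)) = 4*(24 - 16) = 4*8 = 32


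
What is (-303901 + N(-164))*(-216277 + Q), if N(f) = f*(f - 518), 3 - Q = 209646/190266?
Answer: 69324054886685/1669 ≈ 4.1536e+10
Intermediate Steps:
Q = 3168/1669 (Q = 3 - 209646/190266 = 3 - 1*1839/1669 = 3 - 1839/1669 = 3168/1669 ≈ 1.8981)
N(f) = f*(-518 + f)
(-303901 + N(-164))*(-216277 + Q) = (-303901 - 164*(-518 - 164))*(-216277 + 3168/1669) = (-303901 - 164*(-682))*(-360963145/1669) = (-303901 + 111848)*(-360963145/1669) = -192053*(-360963145/1669) = 69324054886685/1669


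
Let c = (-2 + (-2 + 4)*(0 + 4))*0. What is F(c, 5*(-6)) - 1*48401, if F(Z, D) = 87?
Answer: -48314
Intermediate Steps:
c = 0 (c = (-2 + 2*4)*0 = (-2 + 8)*0 = 6*0 = 0)
F(c, 5*(-6)) - 1*48401 = 87 - 1*48401 = 87 - 48401 = -48314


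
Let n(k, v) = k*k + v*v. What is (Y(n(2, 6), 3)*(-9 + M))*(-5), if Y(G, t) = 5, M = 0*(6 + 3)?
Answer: 225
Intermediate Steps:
n(k, v) = k**2 + v**2
M = 0 (M = 0*9 = 0)
(Y(n(2, 6), 3)*(-9 + M))*(-5) = (5*(-9 + 0))*(-5) = (5*(-9))*(-5) = -45*(-5) = 225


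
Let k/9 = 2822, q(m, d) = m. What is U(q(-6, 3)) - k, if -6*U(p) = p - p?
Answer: -25398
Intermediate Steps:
k = 25398 (k = 9*2822 = 25398)
U(p) = 0 (U(p) = -(p - p)/6 = -⅙*0 = 0)
U(q(-6, 3)) - k = 0 - 1*25398 = 0 - 25398 = -25398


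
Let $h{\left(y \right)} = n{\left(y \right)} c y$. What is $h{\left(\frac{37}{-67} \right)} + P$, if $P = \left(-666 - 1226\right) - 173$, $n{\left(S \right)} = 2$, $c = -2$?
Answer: $- \frac{138207}{67} \approx -2062.8$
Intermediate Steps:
$P = -2065$ ($P = -1892 - 173 = -2065$)
$h{\left(y \right)} = - 4 y$ ($h{\left(y \right)} = 2 \left(-2\right) y = - 4 y$)
$h{\left(\frac{37}{-67} \right)} + P = - 4 \frac{37}{-67} - 2065 = - 4 \cdot 37 \left(- \frac{1}{67}\right) - 2065 = \left(-4\right) \left(- \frac{37}{67}\right) - 2065 = \frac{148}{67} - 2065 = - \frac{138207}{67}$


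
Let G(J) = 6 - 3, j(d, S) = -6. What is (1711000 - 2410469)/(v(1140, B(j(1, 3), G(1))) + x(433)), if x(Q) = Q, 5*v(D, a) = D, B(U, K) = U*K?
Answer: -699469/661 ≈ -1058.2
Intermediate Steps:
G(J) = 3
B(U, K) = K*U
v(D, a) = D/5
(1711000 - 2410469)/(v(1140, B(j(1, 3), G(1))) + x(433)) = (1711000 - 2410469)/((1/5)*1140 + 433) = -699469/(228 + 433) = -699469/661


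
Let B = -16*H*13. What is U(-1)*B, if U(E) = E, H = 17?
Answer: 3536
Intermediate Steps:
B = -3536 (B = -16*17*13 = -272*13 = -3536)
U(-1)*B = -1*(-3536) = 3536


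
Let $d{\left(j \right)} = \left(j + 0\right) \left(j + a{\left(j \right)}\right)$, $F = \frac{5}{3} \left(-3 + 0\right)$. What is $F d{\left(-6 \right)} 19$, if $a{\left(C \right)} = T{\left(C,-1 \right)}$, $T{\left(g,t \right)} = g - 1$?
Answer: $-7410$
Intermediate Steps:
$T{\left(g,t \right)} = -1 + g$
$F = -5$ ($F = 5 \cdot \frac{1}{3} \left(-3\right) = \frac{5}{3} \left(-3\right) = -5$)
$a{\left(C \right)} = -1 + C$
$d{\left(j \right)} = j \left(-1 + 2 j\right)$ ($d{\left(j \right)} = \left(j + 0\right) \left(j + \left(-1 + j\right)\right) = j \left(-1 + 2 j\right)$)
$F d{\left(-6 \right)} 19 = - 5 \left(- 6 \left(-1 + 2 \left(-6\right)\right)\right) 19 = - 5 \left(- 6 \left(-1 - 12\right)\right) 19 = - 5 \left(\left(-6\right) \left(-13\right)\right) 19 = \left(-5\right) 78 \cdot 19 = \left(-390\right) 19 = -7410$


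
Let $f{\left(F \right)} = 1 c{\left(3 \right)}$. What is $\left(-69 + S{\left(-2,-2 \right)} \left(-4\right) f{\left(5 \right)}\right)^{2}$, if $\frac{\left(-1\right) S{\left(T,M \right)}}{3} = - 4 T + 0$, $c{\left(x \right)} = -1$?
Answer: $27225$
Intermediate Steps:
$S{\left(T,M \right)} = 12 T$ ($S{\left(T,M \right)} = - 3 \left(- 4 T + 0\right) = - 3 \left(- 4 T\right) = 12 T$)
$f{\left(F \right)} = -1$ ($f{\left(F \right)} = 1 \left(-1\right) = -1$)
$\left(-69 + S{\left(-2,-2 \right)} \left(-4\right) f{\left(5 \right)}\right)^{2} = \left(-69 + 12 \left(-2\right) \left(-4\right) \left(-1\right)\right)^{2} = \left(-69 + \left(-24\right) \left(-4\right) \left(-1\right)\right)^{2} = \left(-69 + 96 \left(-1\right)\right)^{2} = \left(-69 - 96\right)^{2} = \left(-165\right)^{2} = 27225$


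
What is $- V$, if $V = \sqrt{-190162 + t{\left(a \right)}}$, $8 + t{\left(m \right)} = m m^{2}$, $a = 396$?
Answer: $- 3 \sqrt{6878774} \approx -7868.2$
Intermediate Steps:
$t{\left(m \right)} = -8 + m^{3}$ ($t{\left(m \right)} = -8 + m m^{2} = -8 + m^{3}$)
$V = 3 \sqrt{6878774}$ ($V = \sqrt{-190162 - \left(8 - 396^{3}\right)} = \sqrt{-190162 + \left(-8 + 62099136\right)} = \sqrt{-190162 + 62099128} = \sqrt{61908966} = 3 \sqrt{6878774} \approx 7868.2$)
$- V = - 3 \sqrt{6878774}$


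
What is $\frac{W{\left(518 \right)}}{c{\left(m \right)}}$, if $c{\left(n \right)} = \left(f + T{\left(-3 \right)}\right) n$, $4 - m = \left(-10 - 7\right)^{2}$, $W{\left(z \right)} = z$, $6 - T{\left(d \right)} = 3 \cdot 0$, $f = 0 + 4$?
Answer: $- \frac{259}{1425} \approx -0.18175$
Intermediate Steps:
$f = 4$
$T{\left(d \right)} = 6$ ($T{\left(d \right)} = 6 - 3 \cdot 0 = 6 - 0 = 6 + 0 = 6$)
$m = -285$ ($m = 4 - \left(-10 - 7\right)^{2} = 4 - \left(-17\right)^{2} = 4 - 289 = -285$)
$c{\left(n \right)} = 10 n$ ($c{\left(n \right)} = \left(4 + 6\right) n = 10 n$)
$\frac{W{\left(518 \right)}}{c{\left(m \right)}} = \frac{518}{10 \left(-285\right)} = \frac{518}{-2850} = 518 \left(- \frac{1}{2850}\right) = - \frac{259}{1425}$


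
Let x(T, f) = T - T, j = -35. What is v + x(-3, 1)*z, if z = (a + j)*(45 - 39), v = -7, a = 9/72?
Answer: -7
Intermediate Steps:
x(T, f) = 0
a = 1/8 (a = 9*(1/72) = 1/8 ≈ 0.12500)
z = -837/4 (z = (1/8 - 35)*(45 - 39) = -279/8*6 = -837/4 ≈ -209.25)
v + x(-3, 1)*z = -7 + 0*(-837/4) = -7 + 0 = -7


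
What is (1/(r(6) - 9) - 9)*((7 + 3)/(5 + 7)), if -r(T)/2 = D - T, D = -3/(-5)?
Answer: -190/27 ≈ -7.0370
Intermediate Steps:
D = ⅗ (D = -3*(-⅕) = ⅗ ≈ 0.60000)
r(T) = -6/5 + 2*T (r(T) = -2*(⅗ - T) = -6/5 + 2*T)
(1/(r(6) - 9) - 9)*((7 + 3)/(5 + 7)) = (1/((-6/5 + 2*6) - 9) - 9)*((7 + 3)/(5 + 7)) = (1/((-6/5 + 12) - 9) - 9)*(10/12) = (1/(54/5 - 9) - 9)*(10*(1/12)) = (1/(9/5) - 9)*(⅚) = (5/9 - 9)*(⅚) = -76/9*⅚ = -190/27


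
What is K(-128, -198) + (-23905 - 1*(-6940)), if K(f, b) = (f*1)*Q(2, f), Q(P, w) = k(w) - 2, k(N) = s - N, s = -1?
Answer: -32965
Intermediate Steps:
k(N) = -1 - N
Q(P, w) = -3 - w (Q(P, w) = (-1 - w) - 2 = -3 - w)
K(f, b) = f*(-3 - f) (K(f, b) = (f*1)*(-3 - f) = f*(-3 - f))
K(-128, -198) + (-23905 - 1*(-6940)) = -1*(-128)*(3 - 128) + (-23905 - 1*(-6940)) = -1*(-128)*(-125) + (-23905 + 6940) = -16000 - 16965 = -32965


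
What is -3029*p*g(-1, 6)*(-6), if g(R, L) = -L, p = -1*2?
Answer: 218088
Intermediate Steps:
p = -2
-3029*p*g(-1, 6)*(-6) = -3029*(-(-2)*6)*(-6) = -3029*(-2*(-6))*(-6) = -36348*(-6) = -3029*(-72) = 218088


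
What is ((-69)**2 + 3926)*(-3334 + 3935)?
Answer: 5220887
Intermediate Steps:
((-69)**2 + 3926)*(-3334 + 3935) = (4761 + 3926)*601 = 8687*601 = 5220887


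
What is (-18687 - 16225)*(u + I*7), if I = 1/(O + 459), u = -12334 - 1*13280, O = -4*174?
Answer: 211934168800/237 ≈ 8.9424e+8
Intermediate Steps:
O = -696
u = -25614 (u = -12334 - 13280 = -25614)
I = -1/237 (I = 1/(-696 + 459) = 1/(-237) = -1/237 ≈ -0.0042194)
(-18687 - 16225)*(u + I*7) = (-18687 - 16225)*(-25614 - 1/237*7) = -34912*(-25614 - 7/237) = -34912*(-6070525/237) = 211934168800/237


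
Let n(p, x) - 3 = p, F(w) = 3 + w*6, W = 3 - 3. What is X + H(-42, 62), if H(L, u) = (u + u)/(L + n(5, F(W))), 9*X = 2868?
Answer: 16066/51 ≈ 315.02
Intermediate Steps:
X = 956/3 (X = (⅑)*2868 = 956/3 ≈ 318.67)
W = 0
F(w) = 3 + 6*w
n(p, x) = 3 + p
H(L, u) = 2*u/(8 + L) (H(L, u) = (u + u)/(L + (3 + 5)) = (2*u)/(L + 8) = (2*u)/(8 + L) = 2*u/(8 + L))
X + H(-42, 62) = 956/3 + 2*62/(8 - 42) = 956/3 + 2*62/(-34) = 956/3 + 2*62*(-1/34) = 956/3 - 62/17 = 16066/51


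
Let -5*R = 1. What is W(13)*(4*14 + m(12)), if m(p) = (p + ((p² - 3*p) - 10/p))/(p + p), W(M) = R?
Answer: -8779/720 ≈ -12.193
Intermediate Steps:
R = -⅕ (R = -⅕*1 = -⅕ ≈ -0.20000)
W(M) = -⅕
m(p) = (p² - 10/p - 2*p)/(2*p) (m(p) = (p + (p² - 10/p - 3*p))/((2*p)) = (p² - 10/p - 2*p)*(1/(2*p)) = (p² - 10/p - 2*p)/(2*p))
W(13)*(4*14 + m(12)) = -(4*14 + (-1 + (½)*12 - 5/12²))/5 = -(56 + (-1 + 6 - 5*1/144))/5 = -(56 + (-1 + 6 - 5/144))/5 = -(56 + 715/144)/5 = -⅕*8779/144 = -8779/720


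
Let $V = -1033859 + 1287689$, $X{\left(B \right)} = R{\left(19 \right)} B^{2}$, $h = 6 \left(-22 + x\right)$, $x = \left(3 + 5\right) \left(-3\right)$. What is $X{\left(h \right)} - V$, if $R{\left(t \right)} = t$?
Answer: $1193514$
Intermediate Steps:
$x = -24$ ($x = 8 \left(-3\right) = -24$)
$h = -276$ ($h = 6 \left(-22 - 24\right) = 6 \left(-46\right) = -276$)
$X{\left(B \right)} = 19 B^{2}$
$V = 253830$
$X{\left(h \right)} - V = 19 \left(-276\right)^{2} - 253830 = 19 \cdot 76176 - 253830 = 1447344 - 253830 = 1193514$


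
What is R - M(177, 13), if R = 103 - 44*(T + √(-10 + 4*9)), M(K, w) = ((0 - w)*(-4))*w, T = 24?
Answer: -1629 - 44*√26 ≈ -1853.4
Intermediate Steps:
M(K, w) = 4*w² (M(K, w) = (-w*(-4))*w = (4*w)*w = 4*w²)
R = -953 - 44*√26 (R = 103 - 44*(24 + √(-10 + 4*9)) = 103 - 44*(24 + √(-10 + 36)) = 103 - 44*(24 + √26) = 103 + (-1056 - 44*√26) = -953 - 44*√26 ≈ -1177.4)
R - M(177, 13) = (-953 - 44*√26) - 4*13² = (-953 - 44*√26) - 4*169 = (-953 - 44*√26) - 1*676 = (-953 - 44*√26) - 676 = -1629 - 44*√26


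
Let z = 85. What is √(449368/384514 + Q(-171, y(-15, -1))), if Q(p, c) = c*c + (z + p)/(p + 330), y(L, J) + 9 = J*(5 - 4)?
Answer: √94032174984283302/30568863 ≈ 10.031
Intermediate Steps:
y(L, J) = -9 + J (y(L, J) = -9 + J*(5 - 4) = -9 + J*1 = -9 + J)
Q(p, c) = c² + (85 + p)/(330 + p) (Q(p, c) = c*c + (85 + p)/(p + 330) = c² + (85 + p)/(330 + p))
√(449368/384514 + Q(-171, y(-15, -1))) = √(449368/384514 + (85 - 171 + 330*(-9 - 1)² - 171*(-9 - 1)²)/(330 - 171)) = √(449368*(1/384514) + (85 - 171 + 330*(-10)² - 171*(-10)²)/159) = √(224684/192257 + (85 - 171 + 330*100 - 171*100)/159) = √(224684/192257 + (85 - 171 + 33000 - 17100)/159) = √(224684/192257 + (1/159)*15814) = √(224684/192257 + 15814/159) = √(3076076954/30568863) = √94032174984283302/30568863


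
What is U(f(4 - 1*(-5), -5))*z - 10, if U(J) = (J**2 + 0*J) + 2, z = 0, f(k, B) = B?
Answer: -10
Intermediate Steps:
U(J) = 2 + J**2 (U(J) = (J**2 + 0) + 2 = J**2 + 2 = 2 + J**2)
U(f(4 - 1*(-5), -5))*z - 10 = (2 + (-5)**2)*0 - 10 = (2 + 25)*0 - 10 = 27*0 - 10 = 0 - 10 = -10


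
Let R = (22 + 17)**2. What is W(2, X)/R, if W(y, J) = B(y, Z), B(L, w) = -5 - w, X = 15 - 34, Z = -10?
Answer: 5/1521 ≈ 0.0032873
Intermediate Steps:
X = -19
W(y, J) = 5 (W(y, J) = -5 - 1*(-10) = -5 + 10 = 5)
R = 1521 (R = 39**2 = 1521)
W(2, X)/R = 5/1521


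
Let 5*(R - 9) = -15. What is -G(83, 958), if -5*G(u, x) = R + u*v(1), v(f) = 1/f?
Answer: 89/5 ≈ 17.800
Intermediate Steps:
R = 6 (R = 9 + (1/5)*(-15) = 9 - 3 = 6)
v(f) = 1/f
G(u, x) = -6/5 - u/5 (G(u, x) = -(6 + u/1)/5 = -(6 + u*1)/5 = -(6 + u)/5 = -6/5 - u/5)
-G(83, 958) = -(-6/5 - 1/5*83) = -(-6/5 - 83/5) = -1*(-89/5) = 89/5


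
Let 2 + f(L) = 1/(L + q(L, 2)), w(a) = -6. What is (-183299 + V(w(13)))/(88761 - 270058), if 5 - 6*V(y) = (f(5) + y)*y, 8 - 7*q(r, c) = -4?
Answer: 51692297/51125754 ≈ 1.0111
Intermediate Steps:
q(r, c) = 12/7 (q(r, c) = 8/7 - ⅐*(-4) = 8/7 + 4/7 = 12/7)
f(L) = -2 + 1/(12/7 + L) (f(L) = -2 + 1/(L + 12/7) = -2 + 1/(12/7 + L))
V(y) = ⅚ - y*(-87/47 + y)/6 (V(y) = ⅚ - ((-17 - 14*5)/(12 + 7*5) + y)*y/6 = ⅚ - ((-17 - 70)/(12 + 35) + y)*y/6 = ⅚ - (-87/47 + y)*y/6 = ⅚ - y*(-87/47 + y)/6)
(-183299 + V(w(13)))/(88761 - 270058) = (-183299 + (⅚ - ⅙*(-6)² + (29/94)*(-6)))/(88761 - 270058) = (-183299 + (⅚ - ⅙*36 - 87/47))/(-181297) = (-183299 + (⅚ - 6 - 87/47))*(-1/181297) = (-183299 - 1979/282)*(-1/181297) = -51692297/282*(-1/181297) = 51692297/51125754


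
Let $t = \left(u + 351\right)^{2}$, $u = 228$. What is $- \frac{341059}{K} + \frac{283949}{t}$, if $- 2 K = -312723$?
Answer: $- \frac{1726870831}{1294291003} \approx -1.3342$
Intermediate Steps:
$K = \frac{312723}{2}$ ($K = \left(- \frac{1}{2}\right) \left(-312723\right) = \frac{312723}{2} \approx 1.5636 \cdot 10^{5}$)
$t = 335241$ ($t = \left(228 + 351\right)^{2} = 579^{2} = 335241$)
$- \frac{341059}{K} + \frac{283949}{t} = - \frac{341059}{\frac{312723}{2}} + \frac{283949}{335241} = \left(-341059\right) \frac{2}{312723} + 283949 \cdot \frac{1}{335241} = - \frac{682118}{312723} + \frac{283949}{335241} = - \frac{1726870831}{1294291003}$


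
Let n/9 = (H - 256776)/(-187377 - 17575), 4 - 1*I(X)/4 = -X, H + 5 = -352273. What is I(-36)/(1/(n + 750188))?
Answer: -2460128199392/25619 ≈ -9.6028e+7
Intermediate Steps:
H = -352278 (H = -5 - 352273 = -352278)
I(X) = 16 + 4*X (I(X) = 16 - (-4)*X = 16 + 4*X)
n = 2740743/102476 (n = 9*((-352278 - 256776)/(-187377 - 17575)) = 9*(-609054/(-204952)) = 9*(-609054*(-1/204952)) = 9*(304527/102476) = 2740743/102476 ≈ 26.745)
I(-36)/(1/(n + 750188)) = (16 + 4*(-36))/(1/(2740743/102476 + 750188)) = (16 - 144)/(1/(76879006231/102476)) = -128/102476/76879006231 = -128*76879006231/102476 = -2460128199392/25619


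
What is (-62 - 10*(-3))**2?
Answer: 1024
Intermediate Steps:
(-62 - 10*(-3))**2 = (-62 + 30)**2 = (-32)**2 = 1024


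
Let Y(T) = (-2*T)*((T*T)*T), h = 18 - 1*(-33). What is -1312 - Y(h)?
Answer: 13529090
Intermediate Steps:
h = 51 (h = 18 + 33 = 51)
Y(T) = -2*T⁴ (Y(T) = (-2*T)*(T²*T) = (-2*T)*T³ = -2*T⁴)
-1312 - Y(h) = -1312 - (-2)*51⁴ = -1312 - (-2)*6765201 = -1312 - 1*(-13530402) = -1312 + 13530402 = 13529090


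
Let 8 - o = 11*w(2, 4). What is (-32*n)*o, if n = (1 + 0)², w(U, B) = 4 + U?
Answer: 1856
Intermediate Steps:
n = 1 (n = 1² = 1)
o = -58 (o = 8 - 11*(4 + 2) = 8 - 11*6 = 8 - 1*66 = 8 - 66 = -58)
(-32*n)*o = -32*1*(-58) = -32*(-58) = 1856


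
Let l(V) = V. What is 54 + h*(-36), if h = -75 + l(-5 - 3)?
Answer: 3042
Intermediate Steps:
h = -83 (h = -75 + (-5 - 3) = -75 - 8 = -83)
54 + h*(-36) = 54 - 83*(-36) = 54 + 2988 = 3042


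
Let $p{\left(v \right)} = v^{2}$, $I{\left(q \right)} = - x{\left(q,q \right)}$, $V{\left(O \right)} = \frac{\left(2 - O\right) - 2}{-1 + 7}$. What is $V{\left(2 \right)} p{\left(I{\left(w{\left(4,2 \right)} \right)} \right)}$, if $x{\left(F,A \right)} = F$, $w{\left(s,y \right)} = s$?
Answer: $- \frac{16}{3} \approx -5.3333$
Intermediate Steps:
$V{\left(O \right)} = - \frac{O}{6}$ ($V{\left(O \right)} = \frac{\left(-1\right) O}{6} = - O \frac{1}{6} = - \frac{O}{6}$)
$I{\left(q \right)} = - q$
$V{\left(2 \right)} p{\left(I{\left(w{\left(4,2 \right)} \right)} \right)} = \left(- \frac{1}{6}\right) 2 \left(\left(-1\right) 4\right)^{2} = - \frac{\left(-4\right)^{2}}{3} = \left(- \frac{1}{3}\right) 16 = - \frac{16}{3}$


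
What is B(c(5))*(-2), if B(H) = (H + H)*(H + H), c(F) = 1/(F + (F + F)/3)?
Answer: -72/625 ≈ -0.11520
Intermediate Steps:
c(F) = 3/(5*F) (c(F) = 1/(F + (2*F)*(⅓)) = 1/(F + 2*F/3) = 1/(5*F/3) = 3/(5*F))
B(H) = 4*H² (B(H) = (2*H)*(2*H) = 4*H²)
B(c(5))*(-2) = (4*((⅗)/5)²)*(-2) = (4*((⅗)*(⅕))²)*(-2) = (4*(3/25)²)*(-2) = (4*(9/625))*(-2) = (36/625)*(-2) = -72/625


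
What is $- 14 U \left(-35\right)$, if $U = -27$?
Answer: $-13230$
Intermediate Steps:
$- 14 U \left(-35\right) = \left(-14\right) \left(-27\right) \left(-35\right) = 378 \left(-35\right) = -13230$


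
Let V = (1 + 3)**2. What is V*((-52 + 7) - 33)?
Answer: -1248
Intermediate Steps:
V = 16 (V = 4**2 = 16)
V*((-52 + 7) - 33) = 16*((-52 + 7) - 33) = 16*(-45 - 33) = 16*(-78) = -1248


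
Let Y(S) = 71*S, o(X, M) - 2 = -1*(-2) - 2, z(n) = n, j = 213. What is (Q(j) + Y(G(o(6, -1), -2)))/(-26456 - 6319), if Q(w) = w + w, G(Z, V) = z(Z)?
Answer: -568/32775 ≈ -0.017330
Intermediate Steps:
o(X, M) = 2 (o(X, M) = 2 + (-1*(-2) - 2) = 2 + (2 - 2) = 2 + 0 = 2)
G(Z, V) = Z
Q(w) = 2*w
(Q(j) + Y(G(o(6, -1), -2)))/(-26456 - 6319) = (2*213 + 71*2)/(-26456 - 6319) = (426 + 142)/(-32775) = 568*(-1/32775) = -568/32775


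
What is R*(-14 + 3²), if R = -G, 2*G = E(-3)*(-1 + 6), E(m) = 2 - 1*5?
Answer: -75/2 ≈ -37.500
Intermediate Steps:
E(m) = -3 (E(m) = 2 - 5 = -3)
G = -15/2 (G = (-3*(-1 + 6))/2 = (-3*5)/2 = (½)*(-15) = -15/2 ≈ -7.5000)
R = 15/2 (R = -1*(-15/2) = 15/2 ≈ 7.5000)
R*(-14 + 3²) = 15*(-14 + 3²)/2 = 15*(-14 + 9)/2 = (15/2)*(-5) = -75/2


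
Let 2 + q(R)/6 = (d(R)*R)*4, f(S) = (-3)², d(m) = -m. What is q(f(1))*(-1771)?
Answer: 3464076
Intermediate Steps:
f(S) = 9
q(R) = -12 - 24*R² (q(R) = -12 + 6*(((-R)*R)*4) = -12 + 6*(-R²*4) = -12 + 6*(-4*R²) = -12 - 24*R²)
q(f(1))*(-1771) = (-12 - 24*9²)*(-1771) = (-12 - 24*81)*(-1771) = (-12 - 1944)*(-1771) = -1956*(-1771) = 3464076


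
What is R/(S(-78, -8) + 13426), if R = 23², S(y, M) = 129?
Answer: 529/13555 ≈ 0.039026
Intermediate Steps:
R = 529
R/(S(-78, -8) + 13426) = 529/(129 + 13426) = 529/13555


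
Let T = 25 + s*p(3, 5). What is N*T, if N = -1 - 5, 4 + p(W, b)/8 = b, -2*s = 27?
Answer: 498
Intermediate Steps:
s = -27/2 (s = -1/2*27 = -27/2 ≈ -13.500)
p(W, b) = -32 + 8*b
T = -83 (T = 25 - 27*(-32 + 8*5)/2 = 25 - 27*(-32 + 40)/2 = 25 - 27/2*8 = 25 - 108 = -83)
N = -6
N*T = -6*(-83) = 498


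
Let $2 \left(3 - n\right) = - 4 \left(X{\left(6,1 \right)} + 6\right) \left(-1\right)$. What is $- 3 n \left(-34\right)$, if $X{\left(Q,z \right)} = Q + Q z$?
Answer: $-3366$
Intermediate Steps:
$n = -33$ ($n = 3 - \frac{- 4 \left(6 \left(1 + 1\right) + 6\right) \left(-1\right)}{2} = 3 - \frac{- 4 \left(6 \cdot 2 + 6\right) \left(-1\right)}{2} = 3 - \frac{- 4 \left(12 + 6\right) \left(-1\right)}{2} = 3 - \frac{\left(-4\right) 18 \left(-1\right)}{2} = 3 - \frac{\left(-72\right) \left(-1\right)}{2} = 3 - 36 = -33$)
$- 3 n \left(-34\right) = \left(-3\right) \left(-33\right) \left(-34\right) = 99 \left(-34\right) = -3366$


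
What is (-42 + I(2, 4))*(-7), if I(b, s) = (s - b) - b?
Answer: 294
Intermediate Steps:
I(b, s) = s - 2*b
(-42 + I(2, 4))*(-7) = (-42 + (4 - 2*2))*(-7) = (-42 + (4 - 4))*(-7) = (-42 + 0)*(-7) = -42*(-7) = 294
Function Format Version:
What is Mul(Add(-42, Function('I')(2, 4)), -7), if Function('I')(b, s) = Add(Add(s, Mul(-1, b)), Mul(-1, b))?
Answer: 294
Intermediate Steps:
Function('I')(b, s) = Add(s, Mul(-2, b))
Mul(Add(-42, Function('I')(2, 4)), -7) = Mul(Add(-42, Add(4, Mul(-2, 2))), -7) = Mul(Add(-42, Add(4, -4)), -7) = Mul(Add(-42, 0), -7) = Mul(-42, -7) = 294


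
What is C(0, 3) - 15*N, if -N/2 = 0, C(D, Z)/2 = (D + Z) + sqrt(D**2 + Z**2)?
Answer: 12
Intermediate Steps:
C(D, Z) = 2*D + 2*Z + 2*sqrt(D**2 + Z**2) (C(D, Z) = 2*((D + Z) + sqrt(D**2 + Z**2)) = 2*(D + Z + sqrt(D**2 + Z**2)) = 2*D + 2*Z + 2*sqrt(D**2 + Z**2))
N = 0 (N = -2*0 = 0)
C(0, 3) - 15*N = (2*0 + 2*3 + 2*sqrt(0**2 + 3**2)) - 15*0 = (0 + 6 + 2*sqrt(0 + 9)) + 0 = (0 + 6 + 2*sqrt(9)) + 0 = (0 + 6 + 2*3) + 0 = (0 + 6 + 6) + 0 = 12 + 0 = 12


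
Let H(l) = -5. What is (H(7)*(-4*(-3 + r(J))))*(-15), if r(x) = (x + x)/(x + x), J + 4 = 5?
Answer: 600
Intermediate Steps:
J = 1 (J = -4 + 5 = 1)
r(x) = 1 (r(x) = (2*x)/((2*x)) = (2*x)*(1/(2*x)) = 1)
(H(7)*(-4*(-3 + r(J))))*(-15) = -(-20)*(-3 + 1)*(-15) = -(-20)*(-2)*(-15) = -5*8*(-15) = -40*(-15) = 600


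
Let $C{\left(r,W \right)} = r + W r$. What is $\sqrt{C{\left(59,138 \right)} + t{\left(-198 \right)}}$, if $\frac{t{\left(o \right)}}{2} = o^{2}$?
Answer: $\sqrt{86609} \approx 294.29$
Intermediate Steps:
$t{\left(o \right)} = 2 o^{2}$
$\sqrt{C{\left(59,138 \right)} + t{\left(-198 \right)}} = \sqrt{59 \left(1 + 138\right) + 2 \left(-198\right)^{2}} = \sqrt{59 \cdot 139 + 2 \cdot 39204} = \sqrt{8201 + 78408} = \sqrt{86609}$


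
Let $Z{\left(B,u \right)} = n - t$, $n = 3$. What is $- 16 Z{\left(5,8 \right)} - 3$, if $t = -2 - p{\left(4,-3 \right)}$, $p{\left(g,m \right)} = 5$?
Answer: $-163$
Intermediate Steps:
$t = -7$ ($t = -2 - 5 = -7$)
$Z{\left(B,u \right)} = 10$ ($Z{\left(B,u \right)} = 3 - -7 = 3 + 7 = 10$)
$- 16 Z{\left(5,8 \right)} - 3 = \left(-16\right) 10 - 3 = -160 - 3 = -163$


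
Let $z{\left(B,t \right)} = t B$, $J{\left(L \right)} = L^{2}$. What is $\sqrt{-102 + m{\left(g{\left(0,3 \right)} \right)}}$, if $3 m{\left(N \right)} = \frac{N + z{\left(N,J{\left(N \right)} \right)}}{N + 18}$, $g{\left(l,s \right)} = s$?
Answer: $\frac{2 i \sqrt{11193}}{21} \approx 10.076 i$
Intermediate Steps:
$z{\left(B,t \right)} = B t$
$m{\left(N \right)} = \frac{N + N^{3}}{3 \left(18 + N\right)}$ ($m{\left(N \right)} = \frac{\left(N + N N^{2}\right) \frac{1}{N + 18}}{3} = \frac{\left(N + N^{3}\right) \frac{1}{18 + N}}{3} = \frac{\frac{1}{18 + N} \left(N + N^{3}\right)}{3} = \frac{N + N^{3}}{3 \left(18 + N\right)}$)
$\sqrt{-102 + m{\left(g{\left(0,3 \right)} \right)}} = \sqrt{-102 + \frac{3 + 3^{3}}{54 + 3 \cdot 3}} = \sqrt{-102 + \frac{3 + 27}{54 + 9}} = \sqrt{-102 + \frac{1}{63} \cdot 30} = \sqrt{-102 + \frac{10}{21}} = \sqrt{- \frac{2132}{21}} = \frac{2 i \sqrt{11193}}{21}$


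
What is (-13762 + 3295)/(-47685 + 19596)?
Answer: 1163/3121 ≈ 0.37264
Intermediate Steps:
(-13762 + 3295)/(-47685 + 19596) = -10467/(-28089) = -10467*(-1/28089) = 1163/3121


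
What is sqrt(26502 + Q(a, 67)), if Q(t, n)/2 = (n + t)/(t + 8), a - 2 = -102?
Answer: 5*sqrt(2243190)/46 ≈ 162.80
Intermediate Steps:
a = -100 (a = 2 - 102 = -100)
Q(t, n) = 2*(n + t)/(8 + t) (Q(t, n) = 2*((n + t)/(t + 8)) = 2*((n + t)/(8 + t)) = 2*(n + t)/(8 + t))
sqrt(26502 + Q(a, 67)) = sqrt(26502 + 2*(67 - 100)/(8 - 100)) = sqrt(26502 + 2*(-33)/(-92)) = sqrt(26502 + 2*(-1/92)*(-33)) = sqrt(26502 + 33/46) = sqrt(1219125/46) = 5*sqrt(2243190)/46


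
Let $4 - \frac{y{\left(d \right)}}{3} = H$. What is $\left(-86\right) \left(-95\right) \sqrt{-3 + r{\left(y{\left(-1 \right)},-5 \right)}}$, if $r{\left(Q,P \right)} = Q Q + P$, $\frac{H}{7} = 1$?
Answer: $8170 \sqrt{73} \approx 69805.0$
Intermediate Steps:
$H = 7$ ($H = 7 \cdot 1 = 7$)
$y{\left(d \right)} = -9$ ($y{\left(d \right)} = 12 - 21 = -9$)
$r{\left(Q,P \right)} = P + Q^{2}$ ($r{\left(Q,P \right)} = Q^{2} + P = P + Q^{2}$)
$\left(-86\right) \left(-95\right) \sqrt{-3 + r{\left(y{\left(-1 \right)},-5 \right)}} = \left(-86\right) \left(-95\right) \sqrt{-3 - \left(5 - \left(-9\right)^{2}\right)} = 8170 \sqrt{-3 + \left(-5 + 81\right)} = 8170 \sqrt{-3 + 76} = 8170 \sqrt{73}$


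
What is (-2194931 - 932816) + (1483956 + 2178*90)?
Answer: -1447771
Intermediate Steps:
(-2194931 - 932816) + (1483956 + 2178*90) = -3127747 + (1483956 + 196020) = -3127747 + 1679976 = -1447771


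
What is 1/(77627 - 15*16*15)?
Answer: 1/74027 ≈ 1.3509e-5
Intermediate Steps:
1/(77627 - 15*16*15) = 1/(77627 - 240*15) = 1/(77627 - 3600) = 1/74027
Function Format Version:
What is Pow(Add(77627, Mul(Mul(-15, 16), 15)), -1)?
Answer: Rational(1, 74027) ≈ 1.3509e-5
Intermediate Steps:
Pow(Add(77627, Mul(Mul(-15, 16), 15)), -1) = Pow(Add(77627, Mul(-240, 15)), -1) = Pow(Add(77627, -3600), -1) = Pow(74027, -1) = Rational(1, 74027)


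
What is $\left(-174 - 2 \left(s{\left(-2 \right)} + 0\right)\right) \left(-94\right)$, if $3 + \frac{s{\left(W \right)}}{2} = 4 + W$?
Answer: $15980$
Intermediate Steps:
$s{\left(W \right)} = 2 + 2 W$ ($s{\left(W \right)} = -6 + 2 \left(4 + W\right) = -6 + \left(8 + 2 W\right) = 2 + 2 W$)
$\left(-174 - 2 \left(s{\left(-2 \right)} + 0\right)\right) \left(-94\right) = \left(-174 - 2 \left(\left(2 + 2 \left(-2\right)\right) + 0\right)\right) \left(-94\right) = \left(-174 - 2 \left(\left(2 - 4\right) + 0\right)\right) \left(-94\right) = \left(-174 - 2 \left(-2 + 0\right)\right) \left(-94\right) = \left(-174 - -4\right) \left(-94\right) = \left(-174 + 4\right) \left(-94\right) = \left(-170\right) \left(-94\right) = 15980$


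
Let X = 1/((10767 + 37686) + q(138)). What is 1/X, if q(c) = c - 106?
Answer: 48485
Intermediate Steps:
q(c) = -106 + c
X = 1/48485 (X = 1/((10767 + 37686) + (-106 + 138)) = 1/(48453 + 32) = 1/48485 ≈ 2.0625e-5)
1/X = 1/(1/48485) = 48485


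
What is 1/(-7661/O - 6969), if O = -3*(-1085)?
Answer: -3255/22691756 ≈ -0.00014344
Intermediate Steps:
O = 3255
1/(-7661/O - 6969) = 1/(-7661/3255 - 6969) = 1/(-22691756/3255) = -3255/22691756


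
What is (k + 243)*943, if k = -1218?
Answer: -919425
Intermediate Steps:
(k + 243)*943 = (-1218 + 243)*943 = -975*943 = -919425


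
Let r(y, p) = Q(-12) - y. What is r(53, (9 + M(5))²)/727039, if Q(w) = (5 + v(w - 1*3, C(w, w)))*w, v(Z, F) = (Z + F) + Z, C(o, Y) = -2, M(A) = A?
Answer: 271/727039 ≈ 0.00037274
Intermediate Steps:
v(Z, F) = F + 2*Z (v(Z, F) = (F + Z) + Z = F + 2*Z)
Q(w) = w*(-3 + 2*w) (Q(w) = (5 + (-2 + 2*(w - 1*3)))*w = (5 + (-2 + 2*(w - 3)))*w = (5 + (-2 + 2*(-3 + w)))*w = (5 + (-2 + (-6 + 2*w)))*w = (5 + (-8 + 2*w))*w = (-3 + 2*w)*w = w*(-3 + 2*w))
r(y, p) = 324 - y (r(y, p) = -12*(-3 + 2*(-12)) - y = -12*(-3 - 24) - y = -12*(-27) - y = 324 - y)
r(53, (9 + M(5))²)/727039 = (324 - 1*53)/727039 = (324 - 53)*(1/727039) = 271*(1/727039) = 271/727039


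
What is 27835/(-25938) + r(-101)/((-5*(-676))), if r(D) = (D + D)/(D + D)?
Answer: -47028181/43835220 ≈ -1.0728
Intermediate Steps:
r(D) = 1 (r(D) = (2*D)/((2*D)) = (2*D)*(1/(2*D)) = 1)
27835/(-25938) + r(-101)/((-5*(-676))) = 27835/(-25938) + 1/(-5*(-676)) = 27835*(-1/25938) + 1/3380 = -27835/25938 + 1*(1/3380) = -27835/25938 + 1/3380 = -47028181/43835220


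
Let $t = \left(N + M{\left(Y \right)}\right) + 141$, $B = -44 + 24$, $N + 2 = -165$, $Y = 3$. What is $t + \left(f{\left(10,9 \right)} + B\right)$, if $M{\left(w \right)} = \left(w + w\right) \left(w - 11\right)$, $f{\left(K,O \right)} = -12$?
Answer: $-106$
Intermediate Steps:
$M{\left(w \right)} = 2 w \left(-11 + w\right)$
$N = -167$ ($N = -2 - 165 = -167$)
$B = -20$
$t = -74$ ($t = \left(-167 + 2 \cdot 3 \left(-11 + 3\right)\right) + 141 = \left(-167 + 2 \cdot 3 \left(-8\right)\right) + 141 = \left(-167 - 48\right) + 141 = -215 + 141 = -74$)
$t + \left(f{\left(10,9 \right)} + B\right) = -74 - 32 = -106$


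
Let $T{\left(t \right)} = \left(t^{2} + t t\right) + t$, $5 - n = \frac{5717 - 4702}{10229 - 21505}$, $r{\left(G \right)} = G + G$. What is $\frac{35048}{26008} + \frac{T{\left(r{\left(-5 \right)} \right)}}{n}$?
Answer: $\frac{1443303987}{37318229} \approx 38.676$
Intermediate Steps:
$r{\left(G \right)} = 2 G$
$n = \frac{57395}{11276}$ ($n = 5 - \frac{5717 - 4702}{10229 - 21505} = 5 - \frac{1015}{-11276} = 5 - 1015 \left(- \frac{1}{11276}\right) = 5 - - \frac{1015}{11276} = 5 + \frac{1015}{11276} = \frac{57395}{11276} \approx 5.09$)
$T{\left(t \right)} = t + 2 t^{2}$ ($T{\left(t \right)} = \left(t^{2} + t^{2}\right) + t = 2 t^{2} + t = t + 2 t^{2}$)
$\frac{35048}{26008} + \frac{T{\left(r{\left(-5 \right)} \right)}}{n} = \frac{35048}{26008} + \frac{2 \left(-5\right) \left(1 + 2 \cdot 2 \left(-5\right)\right)}{\frac{57395}{11276}} = 35048 \cdot \frac{1}{26008} + - 10 \left(1 + 2 \left(-10\right)\right) \frac{11276}{57395} = \frac{4381}{3251} + - 10 \left(1 - 20\right) \frac{11276}{57395} = \frac{4381}{3251} + \left(-10\right) \left(-19\right) \frac{11276}{57395} = \frac{4381}{3251} + 190 \cdot \frac{11276}{57395} = \frac{4381}{3251} + \frac{428488}{11479} = \frac{1443303987}{37318229}$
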